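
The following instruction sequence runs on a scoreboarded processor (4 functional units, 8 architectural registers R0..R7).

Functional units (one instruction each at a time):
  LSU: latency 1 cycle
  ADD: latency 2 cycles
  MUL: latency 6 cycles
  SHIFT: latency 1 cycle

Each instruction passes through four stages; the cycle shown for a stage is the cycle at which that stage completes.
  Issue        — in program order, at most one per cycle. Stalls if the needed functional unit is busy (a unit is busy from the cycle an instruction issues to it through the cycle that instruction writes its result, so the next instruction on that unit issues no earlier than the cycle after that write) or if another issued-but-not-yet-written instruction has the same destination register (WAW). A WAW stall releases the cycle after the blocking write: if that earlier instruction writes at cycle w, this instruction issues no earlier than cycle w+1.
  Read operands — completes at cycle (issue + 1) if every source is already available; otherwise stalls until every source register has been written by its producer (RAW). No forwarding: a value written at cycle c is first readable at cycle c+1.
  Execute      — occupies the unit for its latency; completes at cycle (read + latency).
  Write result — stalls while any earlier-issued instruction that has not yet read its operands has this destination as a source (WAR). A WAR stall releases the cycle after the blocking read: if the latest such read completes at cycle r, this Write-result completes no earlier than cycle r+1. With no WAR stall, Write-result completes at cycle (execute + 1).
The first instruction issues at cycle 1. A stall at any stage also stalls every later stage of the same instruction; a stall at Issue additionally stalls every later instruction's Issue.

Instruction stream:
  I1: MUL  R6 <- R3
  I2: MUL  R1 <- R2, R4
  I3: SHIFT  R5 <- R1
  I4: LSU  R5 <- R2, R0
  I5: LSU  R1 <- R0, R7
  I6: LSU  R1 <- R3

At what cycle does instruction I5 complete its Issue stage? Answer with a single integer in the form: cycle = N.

t=1  I1 issues→MUL
t=2  I1 reads
t=8  I1 exec-done
t=9  I1 writes R6
t=10  I2 issues→MUL
t=11  I2 reads · I3 issues→SHIFT
t=17  I2 exec-done
t=18  I2 writes R1
t=19  I3 reads
t=20  I3 exec-done
t=21  I3 writes R5
t=22  I4 issues→LSU
t=23  I4 reads
t=24  I4 exec-done
t=25  I4 writes R5
t=26  I5 issues→LSU
t=27  I5 reads
t=28  I5 exec-done
t=29  I5 writes R1
t=30  I6 issues→LSU
t=31  I6 reads
t=32  I6 exec-done
t=33  I6 writes R1

cycle = 26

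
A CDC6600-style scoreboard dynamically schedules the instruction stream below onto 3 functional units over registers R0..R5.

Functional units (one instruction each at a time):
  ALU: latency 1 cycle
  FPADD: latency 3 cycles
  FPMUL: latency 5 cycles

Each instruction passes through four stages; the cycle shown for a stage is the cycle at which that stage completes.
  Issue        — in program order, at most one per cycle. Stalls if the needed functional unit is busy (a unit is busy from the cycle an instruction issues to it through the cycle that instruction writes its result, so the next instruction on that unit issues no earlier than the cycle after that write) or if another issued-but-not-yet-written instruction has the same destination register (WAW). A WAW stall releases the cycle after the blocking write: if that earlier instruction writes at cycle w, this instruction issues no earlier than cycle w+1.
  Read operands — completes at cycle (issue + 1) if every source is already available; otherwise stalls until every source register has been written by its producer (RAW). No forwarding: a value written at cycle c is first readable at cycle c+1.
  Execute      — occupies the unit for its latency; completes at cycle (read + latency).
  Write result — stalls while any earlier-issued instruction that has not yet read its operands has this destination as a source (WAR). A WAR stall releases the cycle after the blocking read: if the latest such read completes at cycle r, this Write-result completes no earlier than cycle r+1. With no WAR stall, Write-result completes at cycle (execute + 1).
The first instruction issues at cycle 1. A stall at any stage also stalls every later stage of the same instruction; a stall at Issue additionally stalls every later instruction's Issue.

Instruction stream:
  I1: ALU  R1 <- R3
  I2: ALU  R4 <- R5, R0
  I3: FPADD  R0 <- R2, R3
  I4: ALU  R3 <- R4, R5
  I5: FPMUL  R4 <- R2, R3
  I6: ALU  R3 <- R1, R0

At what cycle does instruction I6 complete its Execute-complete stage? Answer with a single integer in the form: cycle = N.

cycle = 15

c1: I1→ALU
c2: I1 RO
c3: I1 EX
c4: I1 WR R1
c5: I2→ALU
c6: I2 RO; I3→FPADD
c7: I2 EX; I3 RO
c8: I2 WR R4
c9: I4→ALU
c10: I3 EX; I4 RO; I5→FPMUL
c11: I3 WR R0; I4 EX
c12: I4 WR R3
c13: I5 RO; I6→ALU
c14: I6 RO
c15: I6 EX
c16: I6 WR R3
c18: I5 EX
c19: I5 WR R4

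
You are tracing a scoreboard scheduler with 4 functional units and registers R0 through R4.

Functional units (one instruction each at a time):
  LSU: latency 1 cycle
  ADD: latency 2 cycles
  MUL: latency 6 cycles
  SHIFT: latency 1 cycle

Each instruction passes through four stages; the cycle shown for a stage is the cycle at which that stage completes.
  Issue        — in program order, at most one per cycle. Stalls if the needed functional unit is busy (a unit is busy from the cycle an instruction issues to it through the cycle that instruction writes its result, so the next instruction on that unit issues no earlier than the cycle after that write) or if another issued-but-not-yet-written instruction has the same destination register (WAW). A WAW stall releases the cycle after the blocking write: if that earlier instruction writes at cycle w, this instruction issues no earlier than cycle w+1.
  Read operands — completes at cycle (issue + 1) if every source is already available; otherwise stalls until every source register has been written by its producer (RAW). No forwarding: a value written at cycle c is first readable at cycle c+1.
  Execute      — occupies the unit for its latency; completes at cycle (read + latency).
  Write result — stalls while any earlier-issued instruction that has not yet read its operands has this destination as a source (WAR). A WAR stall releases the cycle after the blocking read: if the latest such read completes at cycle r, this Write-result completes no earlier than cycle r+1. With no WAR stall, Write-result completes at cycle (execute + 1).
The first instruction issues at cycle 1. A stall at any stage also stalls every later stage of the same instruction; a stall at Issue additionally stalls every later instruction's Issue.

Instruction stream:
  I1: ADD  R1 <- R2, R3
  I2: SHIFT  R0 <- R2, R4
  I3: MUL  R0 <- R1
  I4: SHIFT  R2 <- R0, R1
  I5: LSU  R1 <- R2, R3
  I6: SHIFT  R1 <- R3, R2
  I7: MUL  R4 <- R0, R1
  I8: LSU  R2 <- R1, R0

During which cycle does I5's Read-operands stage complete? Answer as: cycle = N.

I1 -> (1, 2, 4, 5)
I2 -> (2, 3, 4, 5)
I3 -> (6, 7, 13, 14)  // WAW R0: wait I2 write@5
I4 -> (7, 15, 16, 17)  // RAW R0: wait I3 write@14
I5 -> (8, 18, 19, 20)  // RAW R2: wait I4 write@17
I6 -> (21, 22, 23, 24)  // WAW R1: wait I5 write@20
I7 -> (22, 25, 31, 32)  // RAW R1: wait I6 write@24
I8 -> (23, 25, 26, 27)  // RAW R1: wait I6 write@24

cycle = 18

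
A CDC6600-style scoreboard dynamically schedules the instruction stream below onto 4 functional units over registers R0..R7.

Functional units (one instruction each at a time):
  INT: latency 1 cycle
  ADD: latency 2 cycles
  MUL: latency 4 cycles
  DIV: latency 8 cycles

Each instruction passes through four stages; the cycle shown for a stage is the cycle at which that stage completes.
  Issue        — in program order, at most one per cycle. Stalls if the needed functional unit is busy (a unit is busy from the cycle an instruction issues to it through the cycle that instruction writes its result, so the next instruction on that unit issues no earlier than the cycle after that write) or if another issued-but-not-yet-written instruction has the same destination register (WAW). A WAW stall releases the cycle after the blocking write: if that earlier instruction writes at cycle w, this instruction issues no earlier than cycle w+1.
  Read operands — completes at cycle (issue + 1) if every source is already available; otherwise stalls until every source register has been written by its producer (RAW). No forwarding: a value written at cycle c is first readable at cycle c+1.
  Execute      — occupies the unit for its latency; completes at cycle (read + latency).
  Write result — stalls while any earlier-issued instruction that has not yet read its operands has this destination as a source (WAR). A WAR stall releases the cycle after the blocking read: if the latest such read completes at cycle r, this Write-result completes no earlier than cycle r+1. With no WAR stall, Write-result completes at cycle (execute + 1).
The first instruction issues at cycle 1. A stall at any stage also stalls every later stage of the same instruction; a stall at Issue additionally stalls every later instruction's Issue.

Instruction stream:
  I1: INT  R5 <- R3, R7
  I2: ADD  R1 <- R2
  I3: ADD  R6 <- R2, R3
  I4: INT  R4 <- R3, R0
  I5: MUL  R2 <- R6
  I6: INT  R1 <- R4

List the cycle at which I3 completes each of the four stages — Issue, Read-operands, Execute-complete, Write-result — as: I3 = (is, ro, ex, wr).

I3 = (7, 8, 10, 11)

t=1  I1 dispatched to INT
t=2  I1 operands ready | I2 dispatched to ADD
t=3  I1 complete | I2 operands ready
t=4  R5←I1
t=5  I2 complete
t=6  R1←I2
t=7  I3 dispatched to ADD
t=8  I3 operands ready | I4 dispatched to INT
t=9  I4 operands ready | I5 dispatched to MUL
t=10  I3 complete | I4 complete
t=11  R6←I3 | R4←I4
t=12  I5 operands ready | I6 dispatched to INT
t=13  I6 operands ready
t=14  I6 complete
t=15  R1←I6
t=16  I5 complete
t=17  R2←I5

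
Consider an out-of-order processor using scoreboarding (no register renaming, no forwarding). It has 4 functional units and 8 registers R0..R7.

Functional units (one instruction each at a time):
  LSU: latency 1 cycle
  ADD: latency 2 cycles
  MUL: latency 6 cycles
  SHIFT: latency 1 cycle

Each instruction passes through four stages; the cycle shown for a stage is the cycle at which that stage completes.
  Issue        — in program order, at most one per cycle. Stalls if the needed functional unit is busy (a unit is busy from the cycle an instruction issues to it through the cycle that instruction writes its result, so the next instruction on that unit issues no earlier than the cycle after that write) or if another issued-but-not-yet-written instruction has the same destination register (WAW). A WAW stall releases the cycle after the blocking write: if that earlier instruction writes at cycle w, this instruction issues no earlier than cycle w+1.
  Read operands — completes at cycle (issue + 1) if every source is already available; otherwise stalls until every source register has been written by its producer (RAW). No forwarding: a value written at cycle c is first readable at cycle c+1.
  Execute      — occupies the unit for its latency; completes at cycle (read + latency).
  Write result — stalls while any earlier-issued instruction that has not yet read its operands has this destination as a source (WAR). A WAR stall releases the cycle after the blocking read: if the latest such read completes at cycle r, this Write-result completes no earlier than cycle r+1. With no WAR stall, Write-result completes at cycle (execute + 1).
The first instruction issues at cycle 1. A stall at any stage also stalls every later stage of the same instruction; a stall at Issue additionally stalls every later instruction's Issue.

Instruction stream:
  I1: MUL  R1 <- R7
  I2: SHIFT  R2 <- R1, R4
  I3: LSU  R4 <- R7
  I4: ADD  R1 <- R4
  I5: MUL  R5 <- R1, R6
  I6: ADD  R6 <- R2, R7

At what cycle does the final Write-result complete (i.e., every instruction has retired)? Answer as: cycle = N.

1) issue 1, read 2, done 8, write 9
2) issue 2, read 10, done 11, write 12  <RAW R1: wait I1 write@9>
3) issue 3, read 4, done 5, write 11  <WAR R4: wait I2 read@10>
4) issue 10, read 12, done 14, write 15  <WAW R1: wait I1 write@9 / RAW R4: wait I3 write@11>
5) issue 11, read 16, done 22, write 23  <RAW R1: wait I4 write@15>
6) issue 16, read 17, done 19, write 20  <struct: ADD busy until I4 writes@15>

cycle = 23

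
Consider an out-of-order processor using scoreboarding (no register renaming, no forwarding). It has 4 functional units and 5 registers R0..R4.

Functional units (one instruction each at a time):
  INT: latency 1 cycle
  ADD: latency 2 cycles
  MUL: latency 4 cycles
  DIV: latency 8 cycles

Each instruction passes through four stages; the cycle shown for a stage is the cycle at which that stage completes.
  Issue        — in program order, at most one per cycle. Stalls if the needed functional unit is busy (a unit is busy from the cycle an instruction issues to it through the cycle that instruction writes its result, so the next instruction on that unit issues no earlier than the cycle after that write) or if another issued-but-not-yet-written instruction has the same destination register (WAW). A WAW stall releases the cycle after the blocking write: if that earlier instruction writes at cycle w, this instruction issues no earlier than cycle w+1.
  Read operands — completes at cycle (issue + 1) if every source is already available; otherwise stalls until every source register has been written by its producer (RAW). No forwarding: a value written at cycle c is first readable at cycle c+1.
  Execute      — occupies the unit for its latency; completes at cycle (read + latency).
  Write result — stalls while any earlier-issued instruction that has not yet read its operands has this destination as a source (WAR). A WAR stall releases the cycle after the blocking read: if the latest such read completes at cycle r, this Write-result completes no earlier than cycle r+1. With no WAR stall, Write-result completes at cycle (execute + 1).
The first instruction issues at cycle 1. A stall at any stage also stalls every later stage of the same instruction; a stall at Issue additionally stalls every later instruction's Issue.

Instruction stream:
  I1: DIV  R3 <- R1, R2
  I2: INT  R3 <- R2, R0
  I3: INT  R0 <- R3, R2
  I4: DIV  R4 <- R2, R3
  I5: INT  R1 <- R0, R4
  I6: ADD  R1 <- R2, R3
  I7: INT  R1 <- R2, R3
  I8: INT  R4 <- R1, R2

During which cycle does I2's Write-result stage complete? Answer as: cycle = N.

cycle = 15

cycle 1: I1 dispatched to DIV
cycle 2: I1 operands ready
cycle 10: I1 complete
cycle 11: R3←I1
cycle 12: I2 dispatched to INT
cycle 13: I2 operands ready
cycle 14: I2 complete
cycle 15: R3←I2
cycle 16: I3 dispatched to INT
cycle 17: I3 operands ready; I4 dispatched to DIV
cycle 18: I3 complete; I4 operands ready
cycle 19: R0←I3
cycle 20: I5 dispatched to INT
cycle 26: I4 complete
cycle 27: R4←I4
cycle 28: I5 operands ready
cycle 29: I5 complete
cycle 30: R1←I5
cycle 31: I6 dispatched to ADD
cycle 32: I6 operands ready
cycle 34: I6 complete
cycle 35: R1←I6
cycle 36: I7 dispatched to INT
cycle 37: I7 operands ready
cycle 38: I7 complete
cycle 39: R1←I7
cycle 40: I8 dispatched to INT
cycle 41: I8 operands ready
cycle 42: I8 complete
cycle 43: R4←I8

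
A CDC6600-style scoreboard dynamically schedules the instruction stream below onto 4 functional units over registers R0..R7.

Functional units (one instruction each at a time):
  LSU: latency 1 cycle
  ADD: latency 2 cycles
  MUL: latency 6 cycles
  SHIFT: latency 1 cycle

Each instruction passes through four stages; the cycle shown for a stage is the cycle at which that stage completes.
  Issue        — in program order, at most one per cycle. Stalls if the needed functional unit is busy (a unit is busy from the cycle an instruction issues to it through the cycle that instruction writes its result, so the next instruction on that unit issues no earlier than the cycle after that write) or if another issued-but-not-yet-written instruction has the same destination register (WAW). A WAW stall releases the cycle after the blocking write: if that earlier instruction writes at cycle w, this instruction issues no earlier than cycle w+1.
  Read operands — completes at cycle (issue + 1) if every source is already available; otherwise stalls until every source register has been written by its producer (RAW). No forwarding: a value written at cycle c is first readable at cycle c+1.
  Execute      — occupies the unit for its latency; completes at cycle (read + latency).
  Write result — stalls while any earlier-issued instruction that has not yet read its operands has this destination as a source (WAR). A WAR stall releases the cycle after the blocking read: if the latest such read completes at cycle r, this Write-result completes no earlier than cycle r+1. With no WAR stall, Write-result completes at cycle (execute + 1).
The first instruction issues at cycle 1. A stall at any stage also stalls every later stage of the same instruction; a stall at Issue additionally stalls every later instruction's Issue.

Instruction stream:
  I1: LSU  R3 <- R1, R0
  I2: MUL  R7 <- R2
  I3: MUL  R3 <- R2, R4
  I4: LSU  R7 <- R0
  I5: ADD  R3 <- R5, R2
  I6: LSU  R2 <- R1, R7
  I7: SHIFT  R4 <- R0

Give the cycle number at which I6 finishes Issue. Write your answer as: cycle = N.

[I1] 1/2/3/4
[I2] 2/3/9/10
[I3] 11/12/18/19  (struct: MUL busy until I2 writes@10)
[I4] 12/13/14/15
[I5] 20/21/23/24  (WAW R3: wait I3 write@19)
[I6] 21/22/23/24
[I7] 22/23/24/25

cycle = 21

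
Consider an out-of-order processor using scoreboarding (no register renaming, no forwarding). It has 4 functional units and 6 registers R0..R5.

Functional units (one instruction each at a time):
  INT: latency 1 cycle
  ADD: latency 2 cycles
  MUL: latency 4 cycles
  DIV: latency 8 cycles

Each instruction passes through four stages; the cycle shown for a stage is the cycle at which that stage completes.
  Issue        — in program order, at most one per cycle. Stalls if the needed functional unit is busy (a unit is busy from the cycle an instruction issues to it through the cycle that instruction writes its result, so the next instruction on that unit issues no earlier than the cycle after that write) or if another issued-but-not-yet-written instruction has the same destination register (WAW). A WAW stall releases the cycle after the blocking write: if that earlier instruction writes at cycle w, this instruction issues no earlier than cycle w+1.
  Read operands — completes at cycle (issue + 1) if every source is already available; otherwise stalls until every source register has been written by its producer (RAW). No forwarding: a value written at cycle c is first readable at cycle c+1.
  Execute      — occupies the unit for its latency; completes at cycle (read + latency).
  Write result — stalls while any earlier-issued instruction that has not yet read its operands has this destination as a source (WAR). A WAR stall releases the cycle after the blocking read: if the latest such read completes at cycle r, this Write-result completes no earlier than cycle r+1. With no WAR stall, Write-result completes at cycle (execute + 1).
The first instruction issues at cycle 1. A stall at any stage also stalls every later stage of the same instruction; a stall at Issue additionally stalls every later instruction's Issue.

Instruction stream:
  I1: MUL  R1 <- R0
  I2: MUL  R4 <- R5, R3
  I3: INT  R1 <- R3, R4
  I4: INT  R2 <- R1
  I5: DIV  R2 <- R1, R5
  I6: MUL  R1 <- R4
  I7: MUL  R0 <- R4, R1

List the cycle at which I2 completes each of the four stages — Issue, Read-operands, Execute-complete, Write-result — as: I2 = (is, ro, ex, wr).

I2 = (8, 9, 13, 14)

  I1 | 1 | 2 | 6 | 7
  I2 | 8 | 9 | 13 | 14   struct: MUL busy until I1 writes@7
  I3 | 9 | 15 | 16 | 17   RAW R4: wait I2 write@14
  I4 | 18 | 19 | 20 | 21   struct: INT busy until I3 writes@17
  I5 | 22 | 23 | 31 | 32   WAW R2: wait I4 write@21
  I6 | 23 | 24 | 28 | 29
  I7 | 30 | 31 | 35 | 36   struct: MUL busy until I6 writes@29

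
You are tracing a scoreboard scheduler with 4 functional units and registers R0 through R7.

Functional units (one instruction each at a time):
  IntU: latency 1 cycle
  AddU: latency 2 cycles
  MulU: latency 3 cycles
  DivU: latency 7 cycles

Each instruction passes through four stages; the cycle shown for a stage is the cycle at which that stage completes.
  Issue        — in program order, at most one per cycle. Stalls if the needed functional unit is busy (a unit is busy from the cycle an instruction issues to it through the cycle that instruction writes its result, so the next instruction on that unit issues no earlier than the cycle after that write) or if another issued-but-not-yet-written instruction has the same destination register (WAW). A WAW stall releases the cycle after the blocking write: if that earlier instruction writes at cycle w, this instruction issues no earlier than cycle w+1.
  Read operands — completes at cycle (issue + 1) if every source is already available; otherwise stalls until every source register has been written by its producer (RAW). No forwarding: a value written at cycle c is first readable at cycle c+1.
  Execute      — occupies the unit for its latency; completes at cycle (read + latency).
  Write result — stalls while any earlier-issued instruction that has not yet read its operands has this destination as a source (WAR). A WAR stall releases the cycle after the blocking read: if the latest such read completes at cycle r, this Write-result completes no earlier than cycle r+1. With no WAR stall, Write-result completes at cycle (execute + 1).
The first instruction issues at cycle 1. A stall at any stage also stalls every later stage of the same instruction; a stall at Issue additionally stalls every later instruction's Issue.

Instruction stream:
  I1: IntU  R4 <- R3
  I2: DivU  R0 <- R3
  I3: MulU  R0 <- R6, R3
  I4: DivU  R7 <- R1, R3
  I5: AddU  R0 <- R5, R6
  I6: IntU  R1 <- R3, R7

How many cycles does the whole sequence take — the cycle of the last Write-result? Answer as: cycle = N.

c1: issue I1 (IntU)
c2: I1 read-ops, issue I2 (DivU)
c3: I1 finished on IntU, I2 read-ops
c4: I1→R4
c10: I2 finished on DivU
c11: I2→R0
c12: issue I3 (MulU)
c13: I3 read-ops, issue I4 (DivU)
c14: I4 read-ops
c16: I3 finished on MulU
c17: I3→R0
c18: issue I5 (AddU)
c19: I5 read-ops, issue I6 (IntU)
c21: I4 finished on DivU, I5 finished on AddU
c22: I4→R7, I5→R0
c23: I6 read-ops
c24: I6 finished on IntU
c25: I6→R1

cycle = 25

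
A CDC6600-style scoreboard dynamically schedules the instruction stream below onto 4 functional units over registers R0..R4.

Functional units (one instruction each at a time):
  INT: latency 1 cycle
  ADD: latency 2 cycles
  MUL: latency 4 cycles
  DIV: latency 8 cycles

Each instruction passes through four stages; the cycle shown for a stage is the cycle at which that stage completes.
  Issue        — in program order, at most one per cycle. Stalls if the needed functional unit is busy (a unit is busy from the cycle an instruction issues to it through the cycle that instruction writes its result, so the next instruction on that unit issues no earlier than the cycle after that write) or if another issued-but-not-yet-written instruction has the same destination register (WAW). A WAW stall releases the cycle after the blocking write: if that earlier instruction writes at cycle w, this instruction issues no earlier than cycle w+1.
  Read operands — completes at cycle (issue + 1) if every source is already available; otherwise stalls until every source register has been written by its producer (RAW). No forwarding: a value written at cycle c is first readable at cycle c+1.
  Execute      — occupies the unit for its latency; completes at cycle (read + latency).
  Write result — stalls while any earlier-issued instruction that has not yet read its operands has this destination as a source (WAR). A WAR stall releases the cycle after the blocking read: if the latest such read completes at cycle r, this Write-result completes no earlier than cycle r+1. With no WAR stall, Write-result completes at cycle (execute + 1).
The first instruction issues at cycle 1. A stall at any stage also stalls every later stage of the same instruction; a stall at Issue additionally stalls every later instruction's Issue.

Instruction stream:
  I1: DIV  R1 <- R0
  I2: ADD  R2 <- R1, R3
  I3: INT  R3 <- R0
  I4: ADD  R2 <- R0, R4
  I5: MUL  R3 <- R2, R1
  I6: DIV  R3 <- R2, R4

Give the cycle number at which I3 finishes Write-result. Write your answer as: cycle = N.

1) issue 1, read 2, done 10, write 11
2) issue 2, read 12, done 14, write 15  <RAW R1: wait I1 write@11>
3) issue 3, read 4, done 5, write 13  <WAR R3: wait I2 read@12>
4) issue 16, read 17, done 19, write 20  <struct: ADD busy until I2 writes@15>
5) issue 17, read 21, done 25, write 26  <RAW R2: wait I4 write@20>
6) issue 27, read 28, done 36, write 37  <WAW R3: wait I5 write@26>

cycle = 13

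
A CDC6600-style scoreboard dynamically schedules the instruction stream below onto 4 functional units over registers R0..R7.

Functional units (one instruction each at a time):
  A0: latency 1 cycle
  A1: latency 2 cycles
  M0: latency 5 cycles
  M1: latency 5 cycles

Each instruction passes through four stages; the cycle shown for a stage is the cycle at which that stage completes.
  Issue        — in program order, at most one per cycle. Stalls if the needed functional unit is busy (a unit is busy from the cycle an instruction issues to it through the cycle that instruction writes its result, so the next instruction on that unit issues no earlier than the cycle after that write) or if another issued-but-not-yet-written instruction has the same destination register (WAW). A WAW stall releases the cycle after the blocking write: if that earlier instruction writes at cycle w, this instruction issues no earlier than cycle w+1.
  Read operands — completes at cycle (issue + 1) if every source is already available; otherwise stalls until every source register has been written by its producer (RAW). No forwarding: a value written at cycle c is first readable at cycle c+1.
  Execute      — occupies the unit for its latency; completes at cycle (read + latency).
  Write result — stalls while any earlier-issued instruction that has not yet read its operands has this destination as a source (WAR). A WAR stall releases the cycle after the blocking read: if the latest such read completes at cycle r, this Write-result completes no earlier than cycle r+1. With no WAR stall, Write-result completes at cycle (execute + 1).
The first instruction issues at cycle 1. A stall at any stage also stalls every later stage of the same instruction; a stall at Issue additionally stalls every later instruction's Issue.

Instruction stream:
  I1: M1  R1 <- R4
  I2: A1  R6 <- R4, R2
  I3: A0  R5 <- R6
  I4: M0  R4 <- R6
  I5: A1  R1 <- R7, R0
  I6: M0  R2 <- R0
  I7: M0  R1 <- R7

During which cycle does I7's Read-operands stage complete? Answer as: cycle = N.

  I1 | 1 | 2 | 7 | 8
  I2 | 2 | 3 | 5 | 6
  I3 | 3 | 7 | 8 | 9   RAW R6: wait I2 write@6
  I4 | 4 | 7 | 12 | 13   RAW R6: wait I2 write@6
  I5 | 9 | 10 | 12 | 13   WAW R1: wait I1 write@8
  I6 | 14 | 15 | 20 | 21   struct: M0 busy until I4 writes@13
  I7 | 22 | 23 | 28 | 29   struct: M0 busy until I6 writes@21

cycle = 23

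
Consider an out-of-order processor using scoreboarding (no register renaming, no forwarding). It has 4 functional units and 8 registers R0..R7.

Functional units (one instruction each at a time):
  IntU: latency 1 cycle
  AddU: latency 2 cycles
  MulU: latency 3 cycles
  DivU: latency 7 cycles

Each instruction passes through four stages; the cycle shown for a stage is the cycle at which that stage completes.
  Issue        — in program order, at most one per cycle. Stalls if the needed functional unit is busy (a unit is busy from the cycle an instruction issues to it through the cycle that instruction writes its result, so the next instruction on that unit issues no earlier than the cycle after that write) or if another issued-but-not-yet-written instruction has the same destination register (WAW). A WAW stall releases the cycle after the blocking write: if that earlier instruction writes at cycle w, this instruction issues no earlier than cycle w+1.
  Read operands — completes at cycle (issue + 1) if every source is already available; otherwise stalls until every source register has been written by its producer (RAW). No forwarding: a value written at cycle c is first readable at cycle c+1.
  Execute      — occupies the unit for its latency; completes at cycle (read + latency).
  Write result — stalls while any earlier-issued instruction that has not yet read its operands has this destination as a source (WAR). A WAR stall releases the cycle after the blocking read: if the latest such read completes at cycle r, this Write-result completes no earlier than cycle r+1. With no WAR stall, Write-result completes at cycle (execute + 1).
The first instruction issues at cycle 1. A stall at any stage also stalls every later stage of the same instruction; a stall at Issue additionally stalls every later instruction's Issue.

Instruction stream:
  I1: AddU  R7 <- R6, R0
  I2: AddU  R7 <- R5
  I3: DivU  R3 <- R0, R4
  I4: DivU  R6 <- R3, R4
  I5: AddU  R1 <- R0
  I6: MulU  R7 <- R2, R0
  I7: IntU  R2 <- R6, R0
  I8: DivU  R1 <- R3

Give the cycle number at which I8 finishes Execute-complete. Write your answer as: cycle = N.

cycle 1: issue I1 (AddU)
cycle 2: I1 read-ops
cycle 4: I1 finished on AddU
cycle 5: I1→R7
cycle 6: issue I2 (AddU)
cycle 7: I2 read-ops | issue I3 (DivU)
cycle 8: I3 read-ops
cycle 9: I2 finished on AddU
cycle 10: I2→R7
cycle 15: I3 finished on DivU
cycle 16: I3→R3
cycle 17: issue I4 (DivU)
cycle 18: I4 read-ops | issue I5 (AddU)
cycle 19: I5 read-ops | issue I6 (MulU)
cycle 20: I6 read-ops | issue I7 (IntU)
cycle 21: I5 finished on AddU
cycle 22: I5→R1
cycle 23: I6 finished on MulU
cycle 24: I6→R7
cycle 25: I4 finished on DivU
cycle 26: I4→R6
cycle 27: I7 read-ops | issue I8 (DivU)
cycle 28: I7 finished on IntU | I8 read-ops
cycle 29: I7→R2
cycle 35: I8 finished on DivU
cycle 36: I8→R1

cycle = 35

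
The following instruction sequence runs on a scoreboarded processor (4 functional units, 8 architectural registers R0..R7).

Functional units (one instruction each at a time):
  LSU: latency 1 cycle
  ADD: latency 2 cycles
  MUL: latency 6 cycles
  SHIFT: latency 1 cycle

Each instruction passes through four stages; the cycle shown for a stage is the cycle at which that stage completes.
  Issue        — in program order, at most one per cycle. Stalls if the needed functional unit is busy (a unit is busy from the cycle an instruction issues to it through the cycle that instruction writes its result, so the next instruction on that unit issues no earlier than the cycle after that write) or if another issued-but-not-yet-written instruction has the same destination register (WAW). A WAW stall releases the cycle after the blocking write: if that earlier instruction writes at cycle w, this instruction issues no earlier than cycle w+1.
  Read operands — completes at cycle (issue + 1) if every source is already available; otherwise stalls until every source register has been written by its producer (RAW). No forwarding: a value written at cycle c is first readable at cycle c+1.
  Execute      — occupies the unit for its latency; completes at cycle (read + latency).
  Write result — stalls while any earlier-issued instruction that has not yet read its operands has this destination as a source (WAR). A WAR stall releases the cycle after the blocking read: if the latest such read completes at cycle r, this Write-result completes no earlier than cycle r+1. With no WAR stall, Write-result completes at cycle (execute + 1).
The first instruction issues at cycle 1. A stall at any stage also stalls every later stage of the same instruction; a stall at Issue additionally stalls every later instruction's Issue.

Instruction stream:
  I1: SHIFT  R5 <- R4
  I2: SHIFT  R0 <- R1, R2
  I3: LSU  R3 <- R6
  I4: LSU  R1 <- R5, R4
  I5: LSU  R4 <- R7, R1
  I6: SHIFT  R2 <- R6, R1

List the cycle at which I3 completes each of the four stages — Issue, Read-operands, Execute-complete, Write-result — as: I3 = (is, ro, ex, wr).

t=1  I1 issues→SHIFT
t=2  I1 reads
t=3  I1 exec-done
t=4  I1 writes R5
t=5  I2 issues→SHIFT
t=6  I2 reads; I3 issues→LSU
t=7  I2 exec-done; I3 reads
t=8  I2 writes R0; I3 exec-done
t=9  I3 writes R3
t=10  I4 issues→LSU
t=11  I4 reads
t=12  I4 exec-done
t=13  I4 writes R1
t=14  I5 issues→LSU
t=15  I5 reads; I6 issues→SHIFT
t=16  I5 exec-done; I6 reads
t=17  I5 writes R4; I6 exec-done
t=18  I6 writes R2

I3 = (6, 7, 8, 9)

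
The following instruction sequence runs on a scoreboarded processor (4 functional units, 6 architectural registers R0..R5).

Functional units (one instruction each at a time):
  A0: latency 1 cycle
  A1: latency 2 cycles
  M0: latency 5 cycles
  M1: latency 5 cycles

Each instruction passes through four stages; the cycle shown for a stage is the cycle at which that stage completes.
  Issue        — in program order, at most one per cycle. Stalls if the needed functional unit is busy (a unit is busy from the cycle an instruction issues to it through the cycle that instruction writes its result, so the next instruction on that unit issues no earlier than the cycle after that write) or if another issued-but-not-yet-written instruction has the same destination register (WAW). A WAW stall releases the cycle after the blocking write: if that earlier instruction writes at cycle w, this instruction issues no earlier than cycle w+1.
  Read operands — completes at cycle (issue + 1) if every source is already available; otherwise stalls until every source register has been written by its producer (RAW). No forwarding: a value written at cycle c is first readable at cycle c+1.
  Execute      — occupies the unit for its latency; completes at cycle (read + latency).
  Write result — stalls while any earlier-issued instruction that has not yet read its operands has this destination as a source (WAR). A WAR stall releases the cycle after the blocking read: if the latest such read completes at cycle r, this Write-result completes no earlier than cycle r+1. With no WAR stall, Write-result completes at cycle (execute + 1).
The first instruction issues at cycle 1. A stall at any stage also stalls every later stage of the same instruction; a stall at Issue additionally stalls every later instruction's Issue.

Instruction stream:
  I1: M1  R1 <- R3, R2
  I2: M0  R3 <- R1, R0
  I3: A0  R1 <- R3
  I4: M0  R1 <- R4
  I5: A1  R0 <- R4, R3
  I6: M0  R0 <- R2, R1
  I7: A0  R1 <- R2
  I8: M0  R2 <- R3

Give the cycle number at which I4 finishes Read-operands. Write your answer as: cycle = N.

cycle 1: I1 issues→M1
cycle 2: I1 reads; I2 issues→M0
cycle 7: I1 exec-done
cycle 8: I1 writes R1
cycle 9: I2 reads; I3 issues→A0
cycle 14: I2 exec-done
cycle 15: I2 writes R3
cycle 16: I3 reads
cycle 17: I3 exec-done
cycle 18: I3 writes R1
cycle 19: I4 issues→M0
cycle 20: I4 reads; I5 issues→A1
cycle 21: I5 reads
cycle 23: I5 exec-done
cycle 24: I5 writes R0
cycle 25: I4 exec-done
cycle 26: I4 writes R1
cycle 27: I6 issues→M0
cycle 28: I6 reads; I7 issues→A0
cycle 29: I7 reads
cycle 30: I7 exec-done
cycle 31: I7 writes R1
cycle 33: I6 exec-done
cycle 34: I6 writes R0
cycle 35: I8 issues→M0
cycle 36: I8 reads
cycle 41: I8 exec-done
cycle 42: I8 writes R2

cycle = 20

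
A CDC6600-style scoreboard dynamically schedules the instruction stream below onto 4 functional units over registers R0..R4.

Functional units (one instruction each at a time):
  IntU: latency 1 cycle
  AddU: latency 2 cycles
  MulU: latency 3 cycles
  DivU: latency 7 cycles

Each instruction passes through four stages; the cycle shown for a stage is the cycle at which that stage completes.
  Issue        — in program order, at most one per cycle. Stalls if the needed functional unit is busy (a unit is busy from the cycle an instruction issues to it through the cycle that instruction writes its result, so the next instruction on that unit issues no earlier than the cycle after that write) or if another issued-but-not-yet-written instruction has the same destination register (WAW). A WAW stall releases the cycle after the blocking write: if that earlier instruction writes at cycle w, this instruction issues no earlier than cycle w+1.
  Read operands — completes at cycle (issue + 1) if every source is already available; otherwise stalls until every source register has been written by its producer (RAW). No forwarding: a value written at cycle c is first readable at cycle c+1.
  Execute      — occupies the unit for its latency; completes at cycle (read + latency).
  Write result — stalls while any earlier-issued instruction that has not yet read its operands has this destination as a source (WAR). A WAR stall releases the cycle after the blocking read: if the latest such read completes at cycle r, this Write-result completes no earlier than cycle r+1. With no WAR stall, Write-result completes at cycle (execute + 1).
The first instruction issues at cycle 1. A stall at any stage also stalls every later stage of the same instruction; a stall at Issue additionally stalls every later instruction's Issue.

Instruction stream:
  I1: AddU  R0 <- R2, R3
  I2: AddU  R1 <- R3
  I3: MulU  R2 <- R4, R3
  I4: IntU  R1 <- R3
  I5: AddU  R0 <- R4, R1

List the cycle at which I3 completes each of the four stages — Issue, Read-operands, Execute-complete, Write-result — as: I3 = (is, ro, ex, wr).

I1: IS=1 RO=2 EX=4 WR=5
I2: IS=6 RO=7 EX=9 WR=10  [struct: AddU busy until I1 writes@5]
I3: IS=7 RO=8 EX=11 WR=12
I4: IS=11 RO=12 EX=13 WR=14  [WAW R1: wait I2 write@10]
I5: IS=12 RO=15 EX=17 WR=18  [RAW R1: wait I4 write@14]

I3 = (7, 8, 11, 12)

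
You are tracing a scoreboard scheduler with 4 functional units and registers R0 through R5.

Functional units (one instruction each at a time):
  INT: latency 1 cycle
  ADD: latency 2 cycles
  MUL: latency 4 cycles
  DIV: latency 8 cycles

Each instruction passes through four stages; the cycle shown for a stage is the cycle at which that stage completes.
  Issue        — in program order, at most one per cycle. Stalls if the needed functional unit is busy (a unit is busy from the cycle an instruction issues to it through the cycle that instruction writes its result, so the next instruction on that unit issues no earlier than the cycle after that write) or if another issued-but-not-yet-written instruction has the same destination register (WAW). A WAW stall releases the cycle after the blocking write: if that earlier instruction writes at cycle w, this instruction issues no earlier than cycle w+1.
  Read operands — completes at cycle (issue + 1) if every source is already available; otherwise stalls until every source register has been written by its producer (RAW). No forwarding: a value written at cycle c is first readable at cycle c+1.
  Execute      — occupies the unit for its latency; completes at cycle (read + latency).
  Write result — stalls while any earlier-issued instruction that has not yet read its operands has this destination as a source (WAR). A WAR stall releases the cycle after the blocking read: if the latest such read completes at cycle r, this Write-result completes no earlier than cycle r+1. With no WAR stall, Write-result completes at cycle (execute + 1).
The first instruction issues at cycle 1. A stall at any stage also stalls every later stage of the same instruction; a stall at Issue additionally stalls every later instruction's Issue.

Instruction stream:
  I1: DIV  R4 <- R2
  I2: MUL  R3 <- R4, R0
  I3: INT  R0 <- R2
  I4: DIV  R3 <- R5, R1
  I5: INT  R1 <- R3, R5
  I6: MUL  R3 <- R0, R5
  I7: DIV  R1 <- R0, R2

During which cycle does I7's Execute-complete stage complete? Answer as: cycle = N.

[1] I1 issues→DIV
[2] I1 reads, I2 issues→MUL
[3] I3 issues→INT
[4] I3 reads
[5] I3 exec-done
[10] I1 exec-done
[11] I1 writes R4
[12] I2 reads
[13] I3 writes R0
[16] I2 exec-done
[17] I2 writes R3
[18] I4 issues→DIV
[19] I4 reads, I5 issues→INT
[27] I4 exec-done
[28] I4 writes R3
[29] I5 reads, I6 issues→MUL
[30] I5 exec-done, I6 reads
[31] I5 writes R1
[32] I7 issues→DIV
[33] I7 reads
[34] I6 exec-done
[35] I6 writes R3
[41] I7 exec-done
[42] I7 writes R1

cycle = 41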